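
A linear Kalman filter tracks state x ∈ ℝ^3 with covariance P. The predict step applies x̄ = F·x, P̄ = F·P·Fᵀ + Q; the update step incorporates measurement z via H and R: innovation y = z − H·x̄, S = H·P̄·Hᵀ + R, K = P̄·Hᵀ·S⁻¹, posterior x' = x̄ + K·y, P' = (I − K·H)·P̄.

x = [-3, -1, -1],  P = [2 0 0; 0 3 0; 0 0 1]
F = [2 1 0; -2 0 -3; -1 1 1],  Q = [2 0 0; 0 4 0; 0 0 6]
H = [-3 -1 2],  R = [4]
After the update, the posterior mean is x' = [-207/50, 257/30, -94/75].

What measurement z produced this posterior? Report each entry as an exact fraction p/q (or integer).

z = [1]

x̄ = F·x = [-7, 9, 1]
P̄ = F·P·Fᵀ + Q = [13 -8 -1; -8 21 1; -1 1 12]
S = H·P̄·Hᵀ + R = [150]
K = P̄·Hᵀ·S⁻¹ = [-11/50; 1/30; 13/75]
x' − x̄ = [143/50, -13/30, -169/75] = K·y
y = (KᵀK)⁻¹·Kᵀ·(x' − x̄) = [-13]
z = y + H·x̄ = [-13] + [14] = [1]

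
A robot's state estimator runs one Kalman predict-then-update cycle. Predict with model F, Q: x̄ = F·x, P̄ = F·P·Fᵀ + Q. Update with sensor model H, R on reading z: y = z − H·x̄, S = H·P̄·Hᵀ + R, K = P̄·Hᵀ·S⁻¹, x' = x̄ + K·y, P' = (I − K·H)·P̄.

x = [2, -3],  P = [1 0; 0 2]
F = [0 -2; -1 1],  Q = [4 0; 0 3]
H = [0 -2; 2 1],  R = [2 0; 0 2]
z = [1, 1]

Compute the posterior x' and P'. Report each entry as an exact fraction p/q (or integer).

x' = [33/32, -53/64]
P' = [19/32 -15/64; -15/64 59/128]

x̄ = F·x = [6, -5]
P̄ = F·P·Fᵀ + Q = [12 -4; -4 6]
y = z − H·x̄ = [-9, -6]
S = H·P̄·Hᵀ + R = [26 4; 4 40]
K = P̄·Hᵀ·S⁻¹ = [15/64 61/128; -59/128 -1/256]
x' = x̄ + K·y = [33/32, -53/64]
P' = (I − K·H)·P̄ = [19/32 -15/64; -15/64 59/128]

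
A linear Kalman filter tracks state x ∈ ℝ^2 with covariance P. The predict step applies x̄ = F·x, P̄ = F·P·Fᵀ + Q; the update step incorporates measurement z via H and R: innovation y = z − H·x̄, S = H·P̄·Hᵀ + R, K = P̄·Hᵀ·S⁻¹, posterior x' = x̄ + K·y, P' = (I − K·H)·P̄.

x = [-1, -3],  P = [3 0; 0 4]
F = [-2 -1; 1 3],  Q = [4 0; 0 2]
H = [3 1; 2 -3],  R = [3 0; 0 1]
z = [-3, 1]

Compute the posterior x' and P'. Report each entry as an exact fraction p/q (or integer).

x' = [-251/351, -97/117]
P' = [13948/62127 2462/20709; 2462/20709 1171/6903]

x̄ = F·x = [5, -10]
P̄ = F·P·Fᵀ + Q = [20 -18; -18 41]
y = z − H·x̄ = [-8, -39]
S = H·P̄·Hᵀ + R = [116 123; 123 666]
K = P̄·Hᵀ·S⁻¹ = [5470/20709 5738/62127; 1211/6903 -5615/20709]
x' = x̄ + K·y = [-251/351, -97/117]
P' = (I − K·H)·P̄ = [13948/62127 2462/20709; 2462/20709 1171/6903]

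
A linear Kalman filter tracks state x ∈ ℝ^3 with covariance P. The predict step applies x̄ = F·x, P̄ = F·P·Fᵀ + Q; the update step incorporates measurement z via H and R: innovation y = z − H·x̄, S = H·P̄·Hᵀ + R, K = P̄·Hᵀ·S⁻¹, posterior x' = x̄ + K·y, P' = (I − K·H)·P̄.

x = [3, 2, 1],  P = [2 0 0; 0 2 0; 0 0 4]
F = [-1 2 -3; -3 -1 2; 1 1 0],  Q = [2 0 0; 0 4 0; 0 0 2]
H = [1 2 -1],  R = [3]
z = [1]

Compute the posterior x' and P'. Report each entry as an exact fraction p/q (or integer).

x' = [-262/157, 303/157, 265/157]
P' = [7532/157 -3586/157 354/157; -3586/157 1924/157 64/157; 354/157 64/157 542/157]

x̄ = F·x = [-2, -9, 5]
P̄ = F·P·Fᵀ + Q = [48 -22 2; -22 40 -8; 2 -8 6]
y = z − H·x̄ = [26]
S = H·P̄·Hᵀ + R = [157]
K = P̄·Hᵀ·S⁻¹ = [2/157; 66/157; -20/157]
x' = x̄ + K·y = [-262/157, 303/157, 265/157]
P' = (I − K·H)·P̄ = [7532/157 -3586/157 354/157; -3586/157 1924/157 64/157; 354/157 64/157 542/157]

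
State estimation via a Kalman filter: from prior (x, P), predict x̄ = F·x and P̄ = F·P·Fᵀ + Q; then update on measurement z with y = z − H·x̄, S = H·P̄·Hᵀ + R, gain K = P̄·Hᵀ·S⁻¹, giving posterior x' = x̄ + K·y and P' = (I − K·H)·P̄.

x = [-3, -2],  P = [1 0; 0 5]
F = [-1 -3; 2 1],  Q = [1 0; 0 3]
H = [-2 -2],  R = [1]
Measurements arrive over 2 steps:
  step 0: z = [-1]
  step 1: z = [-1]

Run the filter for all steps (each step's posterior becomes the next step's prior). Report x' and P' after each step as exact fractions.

step 0: x̄ = F·x = [9, -8]
step 0: P̄ = F·P·Fᵀ + Q = [47 -17; -17 12]
step 0: y = z − H·x̄ = [1]
step 0: S = H·P̄·Hᵀ + R = [101]
step 0: K = P̄·Hᵀ·S⁻¹ = [-60/101; 10/101]
step 0: x' = x̄ + K·y = [849/101, -798/101]
step 0: P' = (I − K·H)·P̄ = [1147/101 -1117/101; -1117/101 1112/101]
step 1: x̄ = F·x = [1545/101, 900/101]
step 1: P̄ = F·P·Fᵀ + Q = [4554/101 2189/101; 2189/101 1535/101]
step 1: y = z − H·x̄ = [4789/101]
step 1: S = H·P̄·Hᵀ + R = [41969/101]
step 1: K = P̄·Hᵀ·S⁻¹ = [-13486/41969; -7448/41969]
step 1: x' = x̄ + K·y = [2551/41969, 20828/41969]
step 1: P' = (I − K·H)·P̄ = [91630/41969 -84887/41969; -84887/41969 88611/41969]

step 0: x' = [849/101, -798/101], P' = [1147/101 -1117/101; -1117/101 1112/101]
step 1: x' = [2551/41969, 20828/41969], P' = [91630/41969 -84887/41969; -84887/41969 88611/41969]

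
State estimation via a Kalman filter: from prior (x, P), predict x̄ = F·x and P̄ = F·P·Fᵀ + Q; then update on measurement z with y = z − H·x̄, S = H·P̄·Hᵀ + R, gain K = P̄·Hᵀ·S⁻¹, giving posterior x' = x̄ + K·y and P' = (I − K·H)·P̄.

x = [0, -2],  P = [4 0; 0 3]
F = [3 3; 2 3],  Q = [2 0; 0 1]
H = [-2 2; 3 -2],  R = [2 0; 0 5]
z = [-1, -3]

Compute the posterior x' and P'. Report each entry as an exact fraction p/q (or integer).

x' = [-3067/742, -65/14]
P' = [3951/742 83/14; 83/14 97/14]

x̄ = F·x = [-6, -6]
P̄ = F·P·Fᵀ + Q = [65 51; 51 44]
y = z − H·x̄ = [-1, 3]
S = H·P̄·Hᵀ + R = [30 -56; -56 154]
K = P̄·Hᵀ·S⁻¹ = [32/53 611/742; 1 11/14]
x' = x̄ + K·y = [-3067/742, -65/14]
P' = (I − K·H)·P̄ = [3951/742 83/14; 83/14 97/14]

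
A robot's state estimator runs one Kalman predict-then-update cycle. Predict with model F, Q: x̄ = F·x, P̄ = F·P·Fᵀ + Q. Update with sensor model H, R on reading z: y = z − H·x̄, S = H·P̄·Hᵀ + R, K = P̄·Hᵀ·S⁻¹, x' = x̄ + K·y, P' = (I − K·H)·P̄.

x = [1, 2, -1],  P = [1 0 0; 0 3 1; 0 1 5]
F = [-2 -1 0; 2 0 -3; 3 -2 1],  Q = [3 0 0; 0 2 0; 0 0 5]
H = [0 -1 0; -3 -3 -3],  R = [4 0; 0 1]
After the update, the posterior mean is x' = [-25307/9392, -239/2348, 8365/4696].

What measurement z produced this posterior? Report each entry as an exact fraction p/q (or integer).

x̄ = F·x = [-4, 5, -2]
P̄ = F·P·Fᵀ + Q = [10 -1 -1; -1 51 -3; -1 -3 27]
S = H·P̄·Hᵀ + R = [55 141; 141 703]
K = P̄·Hᵀ·S⁻¹ = [4087/18784 -1461/18784; -3993/4696 -141/4696; 5919/9392 -2109/9392]
x' − x̄ = [12261/9392, -11979/2348, 17757/4696] = K·y
y = (KᵀK)⁻¹·Kᵀ·(x' − x̄) = [6, 0]
z = y + H·x̄ = [6, 0] + [-5, 3] = [1, 3]

z = [1, 3]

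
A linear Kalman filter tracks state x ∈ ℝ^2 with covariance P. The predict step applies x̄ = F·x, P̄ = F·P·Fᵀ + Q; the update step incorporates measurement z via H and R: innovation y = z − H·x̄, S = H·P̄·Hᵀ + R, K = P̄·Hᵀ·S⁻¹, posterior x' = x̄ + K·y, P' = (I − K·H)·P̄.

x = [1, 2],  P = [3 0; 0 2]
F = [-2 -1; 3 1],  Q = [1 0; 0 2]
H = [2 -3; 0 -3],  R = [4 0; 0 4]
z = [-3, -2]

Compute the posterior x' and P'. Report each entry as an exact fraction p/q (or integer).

x̄ = F·x = [-4, 5]
P̄ = F·P·Fᵀ + Q = [15 -20; -20 31]
y = z − H·x̄ = [20, 13]
S = H·P̄·Hᵀ + R = [583 399; 399 283]
K = P̄·Hᵀ·S⁻¹ = [765/2894 -465/2894; -133/1447 -288/1447]
x' = x̄ + K·y = [-2321/2894, 831/1447]
P' = (I − K·H)·P̄ = [1230/1447 310/1447; 310/1447 384/1447]

x' = [-2321/2894, 831/1447]
P' = [1230/1447 310/1447; 310/1447 384/1447]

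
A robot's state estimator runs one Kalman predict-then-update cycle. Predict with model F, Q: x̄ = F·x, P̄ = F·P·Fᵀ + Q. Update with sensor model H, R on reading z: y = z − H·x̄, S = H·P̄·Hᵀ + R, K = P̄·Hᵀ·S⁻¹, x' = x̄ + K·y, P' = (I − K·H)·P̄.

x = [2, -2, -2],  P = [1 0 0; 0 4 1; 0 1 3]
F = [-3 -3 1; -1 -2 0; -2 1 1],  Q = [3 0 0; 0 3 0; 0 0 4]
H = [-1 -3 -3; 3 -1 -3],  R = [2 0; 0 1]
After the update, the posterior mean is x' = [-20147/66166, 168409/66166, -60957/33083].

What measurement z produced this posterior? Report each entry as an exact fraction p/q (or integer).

z = [-2, 2]

x̄ = F·x = [-2, 2, -8]
P̄ = F·P·Fᵀ + Q = [45 25 -5; 25 20 -8; -5 -8 17]
S = H·P̄·Hᵀ + R = [356 -188; -188 471]
K = P̄·Hᵀ·S⁻¹ = [-25955/132332 6190/33083; -13879/132332 4164/33083; -10633/66166 -6196/33083]
x' − x̄ = [112185/66166, 36077/66166, 203707/33083] = K·y
y = (KᵀK)⁻¹·Kᵀ·(x' − x̄) = [-22, -14]
z = y + H·x̄ = [-22, -14] + [20, 16] = [-2, 2]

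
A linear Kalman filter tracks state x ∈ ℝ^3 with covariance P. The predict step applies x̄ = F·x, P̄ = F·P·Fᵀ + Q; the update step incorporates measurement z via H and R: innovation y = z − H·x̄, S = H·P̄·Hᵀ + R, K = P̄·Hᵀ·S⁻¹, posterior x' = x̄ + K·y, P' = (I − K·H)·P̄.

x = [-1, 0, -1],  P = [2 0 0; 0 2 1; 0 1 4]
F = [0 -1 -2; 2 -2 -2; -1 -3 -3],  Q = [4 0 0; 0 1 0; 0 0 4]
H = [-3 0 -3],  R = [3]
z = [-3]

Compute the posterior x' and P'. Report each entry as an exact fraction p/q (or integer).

x' = [119/547, -1050/547, 433/547]
P' = [1547/547 572/547 -1482/547; 572/547 7727/547 -502/547; -1482/547 -502/547 1599/547]

x̄ = F·x = [2, 0, 4]
P̄ = F·P·Fᵀ + Q = [26 26 39; 26 41 44; 39 44 78]
y = z − H·x̄ = [15]
S = H·P̄·Hᵀ + R = [1641]
K = P̄·Hᵀ·S⁻¹ = [-65/547; -70/547; -117/547]
x' = x̄ + K·y = [119/547, -1050/547, 433/547]
P' = (I − K·H)·P̄ = [1547/547 572/547 -1482/547; 572/547 7727/547 -502/547; -1482/547 -502/547 1599/547]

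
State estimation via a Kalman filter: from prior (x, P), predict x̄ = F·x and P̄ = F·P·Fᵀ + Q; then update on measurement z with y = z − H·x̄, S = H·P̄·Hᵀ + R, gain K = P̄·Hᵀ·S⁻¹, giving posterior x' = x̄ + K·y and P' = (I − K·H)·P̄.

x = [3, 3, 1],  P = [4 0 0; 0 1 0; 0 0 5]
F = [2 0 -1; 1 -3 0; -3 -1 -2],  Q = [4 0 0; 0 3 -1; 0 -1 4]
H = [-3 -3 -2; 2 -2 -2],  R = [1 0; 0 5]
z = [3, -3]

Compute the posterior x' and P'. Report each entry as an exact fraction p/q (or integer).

x' = [-18268/87613, -380094/87613, 464278/87613]
P' = [107501/175226 -169450/87613 181273/87613; -169450/87613 870040/87613 -1045870/87613; 181273/87613 -1045870/87613 1299643/87613]

x̄ = F·x = [5, -6, -14]
P̄ = F·P·Fᵀ + Q = [25 8 -14; 8 16 -10; -14 -10 61]
y = z − H·x̄ = [-28, -53]
S = H·P̄·Hᵀ + R = [470 62; 62 381]
K = P̄·Hᵀ·S⁻¹ = [-30895/175226 16771/87613; -10030/87613 2552/87613; -5495/87613 -29000/87613]
x' = x̄ + K·y = [-18268/87613, -380094/87613, 464278/87613]
P' = (I − K·H)·P̄ = [107501/175226 -169450/87613 181273/87613; -169450/87613 870040/87613 -1045870/87613; 181273/87613 -1045870/87613 1299643/87613]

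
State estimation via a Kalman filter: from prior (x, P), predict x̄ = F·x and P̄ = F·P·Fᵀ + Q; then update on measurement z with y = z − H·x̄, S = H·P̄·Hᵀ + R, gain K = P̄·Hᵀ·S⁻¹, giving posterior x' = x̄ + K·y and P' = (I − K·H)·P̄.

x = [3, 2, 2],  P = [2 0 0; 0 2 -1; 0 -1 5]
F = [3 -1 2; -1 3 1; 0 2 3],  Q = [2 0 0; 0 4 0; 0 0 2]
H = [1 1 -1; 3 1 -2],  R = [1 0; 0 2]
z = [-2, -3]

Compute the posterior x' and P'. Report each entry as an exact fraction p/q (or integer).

x' = [6514/1369, 6515/1369, 15093/1369]
P' = [15585/1369 12407/1369 28848/1369; 12407/1369 16187/1369 27214/1369; 28848/1369 27214/1369 56702/1369]

x̄ = F·x = [11, 5, 10]
P̄ = F·P·Fᵀ + Q = [46 -7 25; -7 23 16; 25 16 43]
y = z − H·x̄ = [-8, -21]
S = H·P̄·Hᵀ + R = [17 46; 46 205]
K = P̄·Hᵀ·S⁻¹ = [-856/1369 733/1369; 1380/1369 -510/1369; -640/1369 177/1369]
x' = x̄ + K·y = [6514/1369, 6515/1369, 15093/1369]
P' = (I − K·H)·P̄ = [15585/1369 12407/1369 28848/1369; 12407/1369 16187/1369 27214/1369; 28848/1369 27214/1369 56702/1369]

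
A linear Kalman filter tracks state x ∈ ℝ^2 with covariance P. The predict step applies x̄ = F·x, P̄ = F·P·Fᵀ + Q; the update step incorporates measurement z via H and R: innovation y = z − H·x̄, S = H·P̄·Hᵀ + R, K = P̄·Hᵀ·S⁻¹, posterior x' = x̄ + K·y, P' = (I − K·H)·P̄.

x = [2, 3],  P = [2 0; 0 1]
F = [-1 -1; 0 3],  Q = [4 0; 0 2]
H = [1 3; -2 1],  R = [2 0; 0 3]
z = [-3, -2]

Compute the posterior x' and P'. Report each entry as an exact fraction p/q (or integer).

x̄ = F·x = [-5, 9]
P̄ = F·P·Fᵀ + Q = [7 -3; -3 11]
y = z − H·x̄ = [-25, -21]
S = H·P̄·Hᵀ + R = [90 34; 34 54]
K = P̄·Hᵀ·S⁻¹ = [235/1852 -731/1852; 521/1852 255/1852]
x' = x̄ + K·y = [54/463, -428/463]
P' = (I − K·H)·P̄ = [1007/1852 -179/1852; -179/1852 407/1852]

x' = [54/463, -428/463]
P' = [1007/1852 -179/1852; -179/1852 407/1852]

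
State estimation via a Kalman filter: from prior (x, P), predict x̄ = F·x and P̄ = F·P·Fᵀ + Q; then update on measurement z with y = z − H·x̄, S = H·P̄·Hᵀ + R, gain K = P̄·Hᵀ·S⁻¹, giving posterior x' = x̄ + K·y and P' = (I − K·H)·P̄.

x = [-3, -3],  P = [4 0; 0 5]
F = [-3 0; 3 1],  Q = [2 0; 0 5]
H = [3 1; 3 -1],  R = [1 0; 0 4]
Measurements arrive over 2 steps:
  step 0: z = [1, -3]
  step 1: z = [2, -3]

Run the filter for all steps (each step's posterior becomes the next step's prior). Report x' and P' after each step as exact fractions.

step 0: x' = [-123/488, 6733/4392], P' = [67/488 -117/488; -117/488 5131/4392]
step 1: x' = [-307047/3756947, 8171916/3756947], P' = [474859/3756947 -761499/3756947; -761499/3756947 3866935/3756947]

step 0: x̄ = F·x = [9, -12]
step 0: P̄ = F·P·Fᵀ + Q = [38 -36; -36 46]
step 0: y = z − H·x̄ = [-14, -42]
step 0: S = H·P̄·Hᵀ + R = [173 296; 296 608]
step 0: K = P̄·Hᵀ·S⁻¹ = [21/122 159/976; 493/1098 -4145/8784]
step 0: x' = x̄ + K·y = [-123/488, 6733/4392]
step 0: P' = (I − K·H)·P̄ = [67/488 -117/488; -117/488 5131/4392]
step 1: x̄ = F·x = [369/488, 853/1098]
step 1: P̄ = F·P·Fᵀ + Q = [1579/488 -63/122; -63/122 3275/549]
step 1: y = z − H·x̄ = [-4591/4392, -19727/4392]
step 1: S = H·P̄·Hᵀ + R = [144883/4392 101699/4392; 101699/4392 185275/4392]
step 1: K = P̄·Hᵀ·S⁻¹ = [663078/3756947 546519/3756947; 1582438/3756947 -1537858/3756947]
step 1: x' = x̄ + K·y = [-307047/3756947, 8171916/3756947]
step 1: P' = (I − K·H)·P̄ = [474859/3756947 -761499/3756947; -761499/3756947 3866935/3756947]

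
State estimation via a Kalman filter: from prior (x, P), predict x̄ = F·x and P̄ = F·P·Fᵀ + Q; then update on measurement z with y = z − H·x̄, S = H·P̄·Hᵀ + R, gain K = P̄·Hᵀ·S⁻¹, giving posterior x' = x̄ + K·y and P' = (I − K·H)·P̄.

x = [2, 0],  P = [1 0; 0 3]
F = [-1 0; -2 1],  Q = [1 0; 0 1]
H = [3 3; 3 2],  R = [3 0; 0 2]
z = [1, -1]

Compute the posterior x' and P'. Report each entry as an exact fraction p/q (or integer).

x̄ = F·x = [-2, -4]
P̄ = F·P·Fᵀ + Q = [2 2; 2 8]
y = z − H·x̄ = [19, 13]
S = H·P̄·Hᵀ + R = [129 96; 96 76]
K = P̄·Hᵀ·S⁻¹ = [-4/49 23/98; 2/7 -1/14]
x' = x̄ + K·y = [-1/2, 1/2]
P' = (I − K·H)·P̄ = [31/49 -5/7; -5/7 1]

x' = [-1/2, 1/2]
P' = [31/49 -5/7; -5/7 1]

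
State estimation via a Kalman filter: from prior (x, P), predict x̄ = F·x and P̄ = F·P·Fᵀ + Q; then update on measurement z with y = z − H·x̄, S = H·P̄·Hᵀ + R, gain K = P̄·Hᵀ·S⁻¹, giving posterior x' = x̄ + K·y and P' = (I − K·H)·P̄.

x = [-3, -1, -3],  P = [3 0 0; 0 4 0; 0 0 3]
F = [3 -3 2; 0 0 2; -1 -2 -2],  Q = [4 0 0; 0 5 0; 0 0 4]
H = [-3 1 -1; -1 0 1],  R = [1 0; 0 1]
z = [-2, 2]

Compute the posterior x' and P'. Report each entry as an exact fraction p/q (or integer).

x̄ = F·x = [-12, -6, 11]
P̄ = F·P·Fᵀ + Q = [79 12 3; 12 17 -12; 3 -12 35]
y = z − H·x̄ = [-21, -21]
S = H·P̄·Hᵀ + R = [734 172; 172 109]
K = P̄·Hᵀ·S⁻¹ = [-5890/25211 -8284/25211; 3365/50422 -8206/25211; -5804/25211 16560/25211]
x' = x̄ + K·y = [-4878/25211, -28545/50422, 51445/25211]
P' = (I − K·H)·P̄ = [19165/25211 62486/25211 10881/25211; 62486/25211 486841/50422 54280/25211; 10881/25211 54280/25211 27441/25211]

x' = [-4878/25211, -28545/50422, 51445/25211]
P' = [19165/25211 62486/25211 10881/25211; 62486/25211 486841/50422 54280/25211; 10881/25211 54280/25211 27441/25211]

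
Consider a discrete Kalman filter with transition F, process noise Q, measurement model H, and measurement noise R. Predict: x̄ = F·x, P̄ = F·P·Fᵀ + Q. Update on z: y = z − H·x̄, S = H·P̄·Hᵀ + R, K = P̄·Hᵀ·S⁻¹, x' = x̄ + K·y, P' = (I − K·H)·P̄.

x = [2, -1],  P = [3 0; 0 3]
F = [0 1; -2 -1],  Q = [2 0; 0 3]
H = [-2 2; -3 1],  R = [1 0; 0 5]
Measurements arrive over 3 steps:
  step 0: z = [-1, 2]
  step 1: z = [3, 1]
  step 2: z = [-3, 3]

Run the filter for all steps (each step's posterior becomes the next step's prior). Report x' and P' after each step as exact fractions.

step 0: x' = [-427/327, -199/109], P' = [863/981 308/327; 308/327 271/218]
step 1: x' = [-26293/454613, 1317243/909226], P' = [584787/909226 607721/909226; 607721/909226 421074/454613]
step 2: x' = [-204899293/333728444, -157615658/83432111], P' = [214004975/333728444 110978725/166864222; 110978725/166864222 76798730/83432111]

step 0: x̄ = F·x = [-1, -3]
step 0: P̄ = F·P·Fᵀ + Q = [5 -3; -3 18]
step 0: y = z − H·x̄ = [3, 2]
step 0: S = H·P̄·Hᵀ + R = [117 90; 90 86]
step 0: K = P̄·Hᵀ·S⁻¹ = [122/981 -37/109; 197/327 -69/218]
step 0: x' = x̄ + K·y = [-427/327, -199/109]
step 0: P' = (I − K·H)·P̄ = [863/981 308/327; 308/327 271/218]
step 1: x̄ = F·x = [-199/109, 1451/327]
step 1: P̄ = F·P·Fᵀ + Q = [707/218 -2045/654; -2045/654 22621/1962]
step 1: y = z − H·x̄ = [-3115/327, -2915/327]
step 1: S = H·P̄·Hᵀ + R = [83489/981 66250/981; 66250/981 63254/981]
step 1: K = P̄·Hᵀ·S⁻¹ = [22934/454613 -114664/454613; 234427/454613 -196203/909226]
step 1: x' = x̄ + K·y = [-26293/454613, 1317243/909226]
step 1: P' = (I − K·H)·P̄ = [584787/909226 607721/909226; 607721/909226 421074/454613]
step 2: x̄ = F·x = [1317243/909226, -1212071/909226]
step 2: P̄ = F·P·Fᵀ + Q = [1330300/454613 -1028795/454613; -1028795/454613 4169929/454613]
step 2: y = z − H·x̄ = [1165475/454613, 3945739/454613]
step 2: S = H·P̄·Hᵀ + R = [30685889/454613 24552018/454613; 24552018/454613 24588464/454613]
step 2: K = P̄·Hᵀ·S⁻¹ = [7952475/166864222 -84011495/333728444; 42618735/83432111 -35867743/166864222]
step 2: x' = x̄ + K·y = [-204899293/333728444, -157615658/83432111]
step 2: P' = (I − K·H)·P̄ = [214004975/333728444 110978725/166864222; 110978725/166864222 76798730/83432111]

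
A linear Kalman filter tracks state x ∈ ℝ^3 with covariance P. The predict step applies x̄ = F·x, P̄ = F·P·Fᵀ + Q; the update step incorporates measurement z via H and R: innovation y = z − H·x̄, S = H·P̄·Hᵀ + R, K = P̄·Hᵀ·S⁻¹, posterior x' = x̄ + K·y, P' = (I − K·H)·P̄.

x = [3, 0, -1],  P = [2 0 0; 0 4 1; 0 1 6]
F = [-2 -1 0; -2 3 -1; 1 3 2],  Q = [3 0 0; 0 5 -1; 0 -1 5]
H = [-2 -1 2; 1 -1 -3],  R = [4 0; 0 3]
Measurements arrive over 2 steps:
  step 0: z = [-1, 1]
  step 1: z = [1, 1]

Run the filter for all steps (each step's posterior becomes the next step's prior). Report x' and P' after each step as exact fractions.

step 0: x̄ = F·x = [-6, -5, 1]
step 0: P̄ = F·P·Fᵀ + Q = [15 -3 -18; -3 49 22; -18 22 79]
step 0: y = z − H·x̄ = [-20, 5]
step 0: S = H·P̄·Hᵀ + R = [473 -580; -580 1024]
step 0: K = P̄·Hᵀ·S⁻¹ = [-1422/9247 -621/36988; -8427/18494 -27617/73976; 3867/36988 -31261/147952]
step 0: x' = x̄ + K·y = [-111273/36988, 166195/73976, -317713/147952]
step 0: P' = (I − K·H)·P̄ = [60297/9247 -89277/18494 140535/36988; -89277/18494 199863/36988 -224661/73976; 140535/36988 -224661/73976 368415/147952]
step 1: x̄ = F·x = [278897/73976, 2205067/147952, -20837/36988]
step 1: P̄ = F·P·Fᵀ + Q = [561363/36988 2496237/73976 -84783/18494; 2496237/73976 25677335/147952 591191/36988; -84783/18494 591191/36988 184040/9247]
step 1: y = z − H·x̄ = [519329/21136, 1545181/147952]
step 1: S = H·P̄·Hᵀ + R = [8995209/21136 778531/21136; 778531/21136 63141623/147952]
step 1: K = P̄·Hᵀ·S⁻¹ = [-4599922989/26671523555 96165081/26671523555; -12177975507/26671523555 -10683061052/26671523555; 2520567789/26671523555 -5234466011/26671523555]
step 1: x' = x̄ + K·y = [-11465242618/26671523555, -13284020649/26671523555, -7760543457/26671523555]
step 1: P' = (I − K·H)·P̄ = [68234189178/26671523555 -43662934266/26671523555 37202876067/26671523555; -43662934266/26671523555 76977161892/26671523555 -29530304334/26671523555; 37202876067/26671523555 -29530304334/26671523555 27478859478/26671523555]

step 0: x' = [-111273/36988, 166195/73976, -317713/147952], P' = [60297/9247 -89277/18494 140535/36988; -89277/18494 199863/36988 -224661/73976; 140535/36988 -224661/73976 368415/147952]
step 1: x' = [-11465242618/26671523555, -13284020649/26671523555, -7760543457/26671523555], P' = [68234189178/26671523555 -43662934266/26671523555 37202876067/26671523555; -43662934266/26671523555 76977161892/26671523555 -29530304334/26671523555; 37202876067/26671523555 -29530304334/26671523555 27478859478/26671523555]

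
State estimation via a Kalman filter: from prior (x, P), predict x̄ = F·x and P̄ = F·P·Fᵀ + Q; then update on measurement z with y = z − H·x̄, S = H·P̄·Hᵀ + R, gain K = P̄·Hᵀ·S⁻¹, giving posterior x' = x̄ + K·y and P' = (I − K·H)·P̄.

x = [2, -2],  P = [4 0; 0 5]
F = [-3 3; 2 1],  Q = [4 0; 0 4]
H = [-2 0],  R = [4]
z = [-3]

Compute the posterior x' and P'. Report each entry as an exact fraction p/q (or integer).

x' = [231/172, 101/172]
P' = [85/86 -9/86; -9/86 2069/86]

x̄ = F·x = [-12, 2]
P̄ = F·P·Fᵀ + Q = [85 -9; -9 25]
y = z − H·x̄ = [-27]
S = H·P̄·Hᵀ + R = [344]
K = P̄·Hᵀ·S⁻¹ = [-85/172; 9/172]
x' = x̄ + K·y = [231/172, 101/172]
P' = (I − K·H)·P̄ = [85/86 -9/86; -9/86 2069/86]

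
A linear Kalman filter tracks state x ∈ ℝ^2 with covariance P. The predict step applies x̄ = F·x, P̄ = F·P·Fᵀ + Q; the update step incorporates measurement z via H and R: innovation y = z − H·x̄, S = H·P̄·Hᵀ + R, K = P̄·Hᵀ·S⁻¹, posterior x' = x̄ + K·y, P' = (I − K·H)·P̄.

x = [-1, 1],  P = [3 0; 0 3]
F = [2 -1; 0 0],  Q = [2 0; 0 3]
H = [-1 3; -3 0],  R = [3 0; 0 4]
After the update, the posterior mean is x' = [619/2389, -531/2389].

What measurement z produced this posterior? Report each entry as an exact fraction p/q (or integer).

z = [-1, -1]

x̄ = F·x = [-3, 0]
P̄ = F·P·Fᵀ + Q = [17 0; 0 3]
S = H·P̄·Hᵀ + R = [47 51; 51 157]
K = P̄·Hᵀ·S⁻¹ = [-34/2389 -765/2389; 1413/4778 -459/4778]
x' − x̄ = [7786/2389, -531/2389] = K·y
y = (KᵀK)⁻¹·Kᵀ·(x' − x̄) = [-4, -10]
z = y + H·x̄ = [-4, -10] + [3, 9] = [-1, -1]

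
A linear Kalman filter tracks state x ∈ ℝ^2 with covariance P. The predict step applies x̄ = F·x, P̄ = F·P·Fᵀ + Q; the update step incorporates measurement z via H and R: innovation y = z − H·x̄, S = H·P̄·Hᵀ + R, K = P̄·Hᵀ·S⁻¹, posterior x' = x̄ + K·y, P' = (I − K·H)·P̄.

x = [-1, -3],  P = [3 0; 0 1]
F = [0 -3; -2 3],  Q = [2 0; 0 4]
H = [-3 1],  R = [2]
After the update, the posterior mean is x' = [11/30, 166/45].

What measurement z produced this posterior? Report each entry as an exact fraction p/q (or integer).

x̄ = F·x = [9, -7]
P̄ = F·P·Fᵀ + Q = [11 -9; -9 25]
S = H·P̄·Hᵀ + R = [180]
K = P̄·Hᵀ·S⁻¹ = [-7/30; 13/45]
x' − x̄ = [-259/30, 481/45] = K·y
y = (KᵀK)⁻¹·Kᵀ·(x' − x̄) = [37]
z = y + H·x̄ = [37] + [-34] = [3]

z = [3]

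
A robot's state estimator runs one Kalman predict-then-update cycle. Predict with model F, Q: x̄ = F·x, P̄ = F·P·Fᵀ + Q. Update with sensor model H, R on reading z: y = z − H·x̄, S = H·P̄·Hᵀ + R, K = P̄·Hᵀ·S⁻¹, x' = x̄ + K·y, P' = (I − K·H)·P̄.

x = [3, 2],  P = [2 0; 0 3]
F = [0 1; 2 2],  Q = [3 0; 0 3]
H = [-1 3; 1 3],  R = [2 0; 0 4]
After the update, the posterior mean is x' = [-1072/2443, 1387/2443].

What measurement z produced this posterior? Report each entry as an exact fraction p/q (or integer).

z = [2, 1]

x̄ = F·x = [2, 10]
P̄ = F·P·Fᵀ + Q = [6 6; 6 23]
S = H·P̄·Hᵀ + R = [179 201; 201 253]
K = P̄·Hᵀ·S⁻¹ = [-894/2443 942/2443; 432/2443 381/2443]
x' − x̄ = [-5958/2443, -23043/2443] = K·y
y = (KᵀK)⁻¹·Kᵀ·(x' − x̄) = [-26, -31]
z = y + H·x̄ = [-26, -31] + [28, 32] = [2, 1]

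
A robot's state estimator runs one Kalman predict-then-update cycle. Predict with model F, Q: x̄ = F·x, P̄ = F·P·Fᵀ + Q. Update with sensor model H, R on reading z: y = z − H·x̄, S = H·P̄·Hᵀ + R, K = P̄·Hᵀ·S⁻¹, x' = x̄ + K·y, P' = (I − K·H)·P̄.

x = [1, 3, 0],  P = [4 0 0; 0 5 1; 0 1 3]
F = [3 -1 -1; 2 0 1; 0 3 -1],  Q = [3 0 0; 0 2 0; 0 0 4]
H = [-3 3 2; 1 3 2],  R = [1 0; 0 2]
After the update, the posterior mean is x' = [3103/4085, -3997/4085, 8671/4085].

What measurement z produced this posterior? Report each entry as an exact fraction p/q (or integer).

z = [-1, 2]

x̄ = F·x = [0, 2, 9]
P̄ = F·P·Fᵀ + Q = [49 20 -14; 20 21 0; -14 0 46]
S = H·P̄·Hᵀ + R = [623 162; 162 488]
K = P̄·Hᵀ·S⁻¹ = [-34621/138890 69093/277780; -5991/138890 51223/277780; 13189/69445 13443/138890]
x' − x̄ = [3103/4085, -12167/4085, -28094/4085] = K·y
y = (KᵀK)⁻¹·Kᵀ·(x' − x̄) = [-25, -22]
z = y + H·x̄ = [-25, -22] + [24, 24] = [-1, 2]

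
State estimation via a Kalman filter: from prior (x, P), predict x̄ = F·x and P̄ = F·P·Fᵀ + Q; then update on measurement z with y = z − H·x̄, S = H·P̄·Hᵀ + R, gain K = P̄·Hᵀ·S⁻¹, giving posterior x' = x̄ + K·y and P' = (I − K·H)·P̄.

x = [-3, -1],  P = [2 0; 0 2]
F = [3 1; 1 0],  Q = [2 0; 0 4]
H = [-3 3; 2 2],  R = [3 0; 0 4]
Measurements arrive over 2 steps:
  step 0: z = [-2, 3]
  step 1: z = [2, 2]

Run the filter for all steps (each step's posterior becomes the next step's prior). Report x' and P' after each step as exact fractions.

step 0: x' = [1132/1241, 387/1241], P' = [406/1241 198/1241; 198/1241 390/1241]
step 1: x' = [43199/143027, 124834/143027], P' = [134770/429081 21648/143027; 21648/143027 44142/143027]

step 0: x̄ = F·x = [-10, -3]
step 0: P̄ = F·P·Fᵀ + Q = [22 6; 6 6]
step 0: y = z − H·x̄ = [-23, 29]
step 0: S = H·P̄·Hᵀ + R = [147 -96; -96 164]
step 0: K = P̄·Hᵀ·S⁻¹ = [-208/1241 302/1241; 192/1241 294/1241]
step 0: x' = x̄ + K·y = [1132/1241, 387/1241]
step 0: P' = (I − K·H)·P̄ = [406/1241 198/1241; 198/1241 390/1241]
step 1: x̄ = F·x = [3783/1241, 1132/1241]
step 1: P̄ = F·P·Fᵀ + Q = [7714/1241 1416/1241; 1416/1241 5370/1241]
step 1: y = z − H·x̄ = [10435/1241, -7348/1241]
step 1: S = H·P̄·Hᵀ + R = [95991/1241 -14064/1241; -14064/1241 68628/1241]
step 1: K = P̄·Hᵀ·S⁻¹ = [-69826/429081 99857/429081; 22494/143027 32895/143027]
step 1: x' = x̄ + K·y = [43199/143027, 124834/143027]
step 1: P' = (I − K·H)·P̄ = [134770/429081 21648/143027; 21648/143027 44142/143027]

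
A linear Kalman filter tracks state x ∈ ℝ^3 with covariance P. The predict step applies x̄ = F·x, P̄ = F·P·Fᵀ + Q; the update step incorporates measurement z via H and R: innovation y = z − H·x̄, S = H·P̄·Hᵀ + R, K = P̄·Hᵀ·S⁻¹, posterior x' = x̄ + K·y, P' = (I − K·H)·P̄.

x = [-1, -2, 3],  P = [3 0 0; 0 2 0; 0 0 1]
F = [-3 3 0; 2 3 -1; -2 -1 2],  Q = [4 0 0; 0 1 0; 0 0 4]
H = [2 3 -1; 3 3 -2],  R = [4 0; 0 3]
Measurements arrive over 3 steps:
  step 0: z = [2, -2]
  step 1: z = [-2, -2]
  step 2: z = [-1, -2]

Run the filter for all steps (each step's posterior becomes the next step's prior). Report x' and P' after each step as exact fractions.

step 0: x̄ = F·x = [-3, -11, 10]
step 0: P̄ = F·P·Fᵀ + Q = [49 0 12; 0 32 -20; 12 -20 22]
step 0: y = z − H·x̄ = [51, 60]
step 0: S = H·P̄·Hᵀ + R = [582 722; 722 916]
step 0: K = P̄·Hᵀ·S⁻¹ = [-5015/5914 4747/5914; 2016/2957 -1150/2957; -1008/2957 575/2957]
step 0: x' = x̄ + K·y = [11313/5914, 1289/2957, 12662/2957]
step 0: P' = (I − K·H)·P̄ = [137195/5914 -31926/2957 51447/2957; -31926/2957 17168/2957 -20412/2957; 51447/2957 -20412/2957 45690/2957]
step 1: x̄ = F·x = [-26205/5914, 2518/2957, 12722/2957]
step 1: P̄ = F·P·Fᵀ + Q = [2716771/5914 54282/2957 24705/2957; 54282/2957 11121/2957 3932/2957; 24705/2957 3932/2957 28514/2957]
step 1: y = z − H·x̄ = [25459/2957, 102567/5914]
step 1: S = H·P̄·Hᵀ + R = [6102945/2957 8913337/2957; 8913337/2957 26163835/5914]
step 1: K = P̄·Hᵀ·S⁻¹ = [9054275/264218141 78428741/264218141; 85530435/264218141 -54471940/264218141; 115137054/264218141 -77865034/264218141]
step 1: x' = x̄ + K·y = [267397678/264218141, 16675309/264218141, 777634757/264218141]
step 1: P' = (I − K·H)·P̄ = [1540377709/264218141 -567743244/264218141 1341308586/264218141; -567743244/264218141 471800848/264218141 -62205684/264218141; 1341308586/264218141 -62205684/264218141 2035451904/264218141]
step 2: x̄ = F·x = [-752167107/264218141, -192813474/264218141, 1003798849/264218141]
step 2: P̄ = F·P·Fᵀ + Q = [29385857969/264218141 917713920/264218141 1109007822/264218141; 917713920/264218141 902469345/264218141 506540492/264218141; 1109007822/264218141 506540492/264218141 3079372936/264218141]
step 2: y = z − H·x̄ = [2822355344/264218141, 4314103159/264218141]
step 2: S = H·P̄·Hᵀ + R = [133339194281/264218141 192039907409/264218141; 192039907409/264218141 282837362785/264218141]
step 2: K = P̄·Hᵀ·S⁻¹ = [209379071633/3156407147144 847628942519/3156407147144; 272051383179/789101786786 -172308270629/789101786786; 829158522705/1578203573572 -570300496073/1578203573572]
step 2: x' = x̄ + K·y = [7090940844765/3156407147144, -483234935539/789101786786, 5541041735401/1578203573572]
step 2: P' = (I − K·H)·P̄ = [18641483173951/3156407147144 -1625778119037/789101786786 8468056316463/1578203573572; -1625778119037/789101786786 719852332726/394550893393 -10323887217/394550893393; 8468056316463/1578203573572 -10323887217/394550893393 6747795947751/789101786786]

step 0: x' = [11313/5914, 1289/2957, 12662/2957], P' = [137195/5914 -31926/2957 51447/2957; -31926/2957 17168/2957 -20412/2957; 51447/2957 -20412/2957 45690/2957]
step 1: x' = [267397678/264218141, 16675309/264218141, 777634757/264218141], P' = [1540377709/264218141 -567743244/264218141 1341308586/264218141; -567743244/264218141 471800848/264218141 -62205684/264218141; 1341308586/264218141 -62205684/264218141 2035451904/264218141]
step 2: x' = [7090940844765/3156407147144, -483234935539/789101786786, 5541041735401/1578203573572], P' = [18641483173951/3156407147144 -1625778119037/789101786786 8468056316463/1578203573572; -1625778119037/789101786786 719852332726/394550893393 -10323887217/394550893393; 8468056316463/1578203573572 -10323887217/394550893393 6747795947751/789101786786]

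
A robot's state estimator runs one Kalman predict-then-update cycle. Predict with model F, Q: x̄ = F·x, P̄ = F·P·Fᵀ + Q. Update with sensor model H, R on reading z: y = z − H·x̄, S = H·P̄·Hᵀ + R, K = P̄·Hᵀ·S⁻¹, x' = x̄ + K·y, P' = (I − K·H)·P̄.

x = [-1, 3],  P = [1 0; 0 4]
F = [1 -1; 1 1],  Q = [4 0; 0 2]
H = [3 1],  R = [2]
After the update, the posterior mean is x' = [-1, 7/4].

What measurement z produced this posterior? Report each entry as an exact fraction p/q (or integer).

z = [-1]

x̄ = F·x = [-4, 2]
P̄ = F·P·Fᵀ + Q = [9 -3; -3 7]
S = H·P̄·Hᵀ + R = [72]
K = P̄·Hᵀ·S⁻¹ = [1/3; -1/36]
x' − x̄ = [3, -1/4] = K·y
y = (KᵀK)⁻¹·Kᵀ·(x' − x̄) = [9]
z = y + H·x̄ = [9] + [-10] = [-1]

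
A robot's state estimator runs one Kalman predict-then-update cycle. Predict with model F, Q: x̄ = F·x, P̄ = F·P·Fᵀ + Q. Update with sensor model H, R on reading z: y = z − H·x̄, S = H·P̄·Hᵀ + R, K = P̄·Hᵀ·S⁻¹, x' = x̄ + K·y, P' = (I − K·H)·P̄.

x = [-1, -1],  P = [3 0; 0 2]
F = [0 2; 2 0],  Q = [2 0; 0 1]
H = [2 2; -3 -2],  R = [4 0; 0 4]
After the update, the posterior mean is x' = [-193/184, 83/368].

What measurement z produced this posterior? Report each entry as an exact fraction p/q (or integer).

x̄ = F·x = [-2, -2]
P̄ = F·P·Fᵀ + Q = [10 0; 0 13]
S = H·P̄·Hᵀ + R = [96 -112; -112 146]
K = P̄·Hᵀ·S⁻¹ = [-55/184 -10/23; 221/368 13/46]
x' − x̄ = [175/184, 819/368] = K·y
y = (KᵀK)⁻¹·Kᵀ·(x' − x̄) = [7, -7]
z = y + H·x̄ = [7, -7] + [-8, 10] = [-1, 3]

z = [-1, 3]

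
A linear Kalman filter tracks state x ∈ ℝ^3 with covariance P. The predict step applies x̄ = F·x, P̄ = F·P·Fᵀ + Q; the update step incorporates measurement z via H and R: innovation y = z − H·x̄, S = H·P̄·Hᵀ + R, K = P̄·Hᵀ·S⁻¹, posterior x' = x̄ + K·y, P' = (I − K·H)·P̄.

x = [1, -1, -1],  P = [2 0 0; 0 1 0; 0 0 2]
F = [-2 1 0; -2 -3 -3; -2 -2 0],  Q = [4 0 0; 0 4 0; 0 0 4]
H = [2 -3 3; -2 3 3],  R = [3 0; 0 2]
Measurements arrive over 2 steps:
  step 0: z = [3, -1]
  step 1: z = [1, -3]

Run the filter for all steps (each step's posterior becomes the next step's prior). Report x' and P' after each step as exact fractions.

step 0: x' = [-217572/167789, -251203/167789, 51366/167789], P' = [1522644/167789 1007346/167789 13044/167789; 1007346/167789 689566/167789 4168/167789; 13044/167789 4168/167789 23036/167789]
step 1: x' = [-2753502837/2584566173, -3533597811/2584566173, -372229574/1107671217], P' = [25216608033/5169132346 16641886389/5169132346 27231269/369223739; 16641886389/5169132346 11686914145/5169132346 8765385/369223739; 27231269/369223739 8765385/369223739 151244254/1107671217]

step 0: x̄ = F·x = [-3, 4, 0]
step 0: P̄ = F·P·Fᵀ + Q = [13 5 6; 5 39 14; 6 14 16]
step 0: y = z − H·x̄ = [21, -19]
step 0: S = H·P̄·Hᵀ + R = [310 -199; -199 669]
step 0: K = P̄·Hᵀ·S⁻¹ = [20794/167789 7941/167789; -13834/167789 33255/167789; 27564/167789 27762/167789]
step 0: x' = x̄ + K·y = [-217572/167789, -251203/167789, 51366/167789]
step 0: P' = (I − K·H)·P̄ = [1522644/167789 1007346/167789 13044/167789; 1007346/167789 689566/167789 4168/167789; 13044/167789 4168/167789 23036/167789]
step 1: x̄ = F·x = [183941/167789, 1034655/167789, 937550/167789]
step 1: P̄ = F·P·Fᵀ + Q = [3421914/167789 8117022/167789 6726136/167789; 8117022/167789 25494854/167789 20404704/167789; 6726136/167789 20404704/167789 17578764/167789]
step 1: y = z − H·x̄ = [91222/167789, -6052100/167789]
step 1: S = H·P̄·Hᵀ + R = [17878281/167789 12471798/167789; 12471798/167789 590852572/167789]
step 1: K = P̄·Hᵀ·S⁻¹ = [550423399/5169132346 636156399/10338264692; -469607829/5169132346 2145115827/10338264692; 179410637/1107671217 123077871/738447478]
step 1: x' = x̄ + K·y = [-2753502837/2584566173, -3533597811/2584566173, -372229574/1107671217]
step 1: P' = (I − K·H)·P̄ = [25216608033/5169132346 16641886389/5169132346 27231269/369223739; 16641886389/5169132346 11686914145/5169132346 8765385/369223739; 27231269/369223739 8765385/369223739 151244254/1107671217]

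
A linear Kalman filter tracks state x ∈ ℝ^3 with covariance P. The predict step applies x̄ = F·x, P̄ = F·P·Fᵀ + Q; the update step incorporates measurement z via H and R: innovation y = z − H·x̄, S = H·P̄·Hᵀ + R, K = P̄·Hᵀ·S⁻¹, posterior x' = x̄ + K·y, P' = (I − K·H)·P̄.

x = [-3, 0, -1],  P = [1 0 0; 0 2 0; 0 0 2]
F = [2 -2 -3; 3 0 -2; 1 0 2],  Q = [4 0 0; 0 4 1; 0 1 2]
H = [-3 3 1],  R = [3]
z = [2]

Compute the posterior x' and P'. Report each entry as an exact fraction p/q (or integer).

x' = [-1765/221, -1452/221, -554/221]
P' = [4150/221 4268/221 -528/221; 4268/221 4616/221 -1029/221; -528/221 -1029/221 1590/221]

x̄ = F·x = [-3, -7, -5]
P̄ = F·P·Fᵀ + Q = [34 18 -10; 18 21 -4; -10 -4 11]
y = z − H·x̄ = [19]
S = H·P̄·Hᵀ + R = [221]
K = P̄·Hᵀ·S⁻¹ = [-58/221; 5/221; 29/221]
x' = x̄ + K·y = [-1765/221, -1452/221, -554/221]
P' = (I − K·H)·P̄ = [4150/221 4268/221 -528/221; 4268/221 4616/221 -1029/221; -528/221 -1029/221 1590/221]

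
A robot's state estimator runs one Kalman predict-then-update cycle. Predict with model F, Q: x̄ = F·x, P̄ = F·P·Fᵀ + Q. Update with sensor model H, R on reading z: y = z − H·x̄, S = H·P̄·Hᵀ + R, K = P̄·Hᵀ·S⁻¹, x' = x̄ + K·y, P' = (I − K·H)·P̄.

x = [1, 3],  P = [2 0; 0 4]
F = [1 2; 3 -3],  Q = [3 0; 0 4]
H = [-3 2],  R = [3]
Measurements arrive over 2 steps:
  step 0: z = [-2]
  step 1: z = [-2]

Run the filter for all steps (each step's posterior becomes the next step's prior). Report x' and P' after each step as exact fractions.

step 0: x' = [1411/640, 143/64], P' = [3639/640 531/64; 531/64 411/32]
step 1: x' = [1686713/863551, 1649048/863551], P' = [2136681/863551 2869047/863551; 2869047/863551 4445832/863551]

step 0: x̄ = F·x = [7, -6]
step 0: P̄ = F·P·Fᵀ + Q = [21 -18; -18 58]
step 0: y = z − H·x̄ = [31]
step 0: S = H·P̄·Hᵀ + R = [640]
step 0: K = P̄·Hᵀ·S⁻¹ = [-99/640; 17/64]
step 0: x' = x̄ + K·y = [1411/640, 143/64]
step 0: P' = (I − K·H)·P̄ = [3639/640 531/64; 531/64 411/32]
step 1: x̄ = F·x = [4271/640, -57/640]
step 1: P̄ = F·P·Fᵀ + Q = [59679/640 -22473/640; -22473/640 13711/640]
step 1: y = z − H·x̄ = [11647/640]
step 1: S = H·P̄·Hᵀ + R = [863551/640]
step 1: K = P̄·Hᵀ·S⁻¹ = [-223983/863551; 94841/863551]
step 1: x' = x̄ + K·y = [1686713/863551, 1649048/863551]
step 1: P' = (I − K·H)·P̄ = [2136681/863551 2869047/863551; 2869047/863551 4445832/863551]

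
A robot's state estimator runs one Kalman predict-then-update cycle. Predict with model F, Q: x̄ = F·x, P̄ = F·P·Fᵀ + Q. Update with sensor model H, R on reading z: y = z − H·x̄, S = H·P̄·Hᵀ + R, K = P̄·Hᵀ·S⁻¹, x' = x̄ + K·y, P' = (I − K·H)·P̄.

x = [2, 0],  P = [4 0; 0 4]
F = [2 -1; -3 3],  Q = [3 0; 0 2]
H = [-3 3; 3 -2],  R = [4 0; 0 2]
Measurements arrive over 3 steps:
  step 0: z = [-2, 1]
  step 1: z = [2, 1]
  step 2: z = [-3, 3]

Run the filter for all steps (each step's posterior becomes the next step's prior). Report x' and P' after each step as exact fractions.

step 0: x' = [1529/5222, -1181/5222], P' = [3497/2611 4191/2611; 4191/2611 5629/2611]
step 1: x' = [83481/181832, 104575/181832], P' = [108975/90916 127941/90916; 127941/90916 170551/90916]
step 2: x' = [45357523/49499452, -4021899/49499452], P' = [14272939/12374863 16695429/12374863; 16695429/12374863 22290895/12374863]

step 0: x̄ = F·x = [4, -6]
step 0: P̄ = F·P·Fᵀ + Q = [23 -36; -36 74]
step 0: y = z − H·x̄ = [28, -23]
step 0: S = H·P̄·Hᵀ + R = [1525 -1191; -1191 937]
step 0: K = P̄·Hᵀ·S⁻¹ = [1041/5222 2109/5222; 2157/5222 1315/5222]
step 0: x' = x̄ + K·y = [1529/5222, -1181/5222]
step 0: P' = (I − K·H)·P̄ = [3497/2611 4191/2611; 4191/2611 5629/2611]
step 1: x̄ = F·x = [4239/5222, -4065/2611]
step 1: P̄ = F·P·Fᵀ + Q = [10686/2611 -150/2611; -150/2611 11918/2611]
step 1: y = z − H·x̄ = [6793/746, -23755/5222]
step 1: S = H·P̄·Hᵀ + R = [30940/373 -24276/373; -24276/373 150868/2611]
step 1: K = P̄·Hᵀ·S⁻¹ = [28449/181832 597/1528; 63915/181832 359/1528]
step 1: x' = x̄ + K·y = [83481/181832, 104575/181832]
step 1: P' = (I − K·H)·P̄ = [108975/90916 127941/90916; 127941/90916 170551/90916]
step 2: x̄ = F·x = [62387/181832, 31641/90916]
step 2: P̄ = F·P·Fᵀ + Q = [367435/90916 -7017/45458; -7017/45458 98657/22729]
step 2: y = z − H·x̄ = [-548181/181832, 484899/181832]
step 2: S = H·P̄·Hᵀ + R = [7474843/90916 -5885193/90916; -5885193/90916 5235667/90916]
step 2: K = P̄·Hᵀ·S⁻¹ = [3633735/24749726 9427959/24749726; 8393199/24749726 5504497/24749726]
step 2: x' = x̄ + K·y = [45357523/49499452, -4021899/49499452]
step 2: P' = (I − K·H)·P̄ = [14272939/12374863 16695429/12374863; 16695429/12374863 22290895/12374863]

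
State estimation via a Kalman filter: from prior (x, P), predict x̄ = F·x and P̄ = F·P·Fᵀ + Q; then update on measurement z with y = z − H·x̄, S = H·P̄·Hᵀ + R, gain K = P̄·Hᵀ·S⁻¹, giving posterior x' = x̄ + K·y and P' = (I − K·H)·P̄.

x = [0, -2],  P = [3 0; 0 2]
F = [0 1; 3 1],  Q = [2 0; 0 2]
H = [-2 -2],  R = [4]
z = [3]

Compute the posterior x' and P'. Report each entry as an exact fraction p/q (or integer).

x̄ = F·x = [-2, -2]
P̄ = F·P·Fᵀ + Q = [4 2; 2 31]
y = z − H·x̄ = [-5]
S = H·P̄·Hᵀ + R = [160]
K = P̄·Hᵀ·S⁻¹ = [-3/40; -33/80]
x' = x̄ + K·y = [-13/8, 1/16]
P' = (I − K·H)·P̄ = [31/10 -59/20; -59/20 151/40]

x' = [-13/8, 1/16]
P' = [31/10 -59/20; -59/20 151/40]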